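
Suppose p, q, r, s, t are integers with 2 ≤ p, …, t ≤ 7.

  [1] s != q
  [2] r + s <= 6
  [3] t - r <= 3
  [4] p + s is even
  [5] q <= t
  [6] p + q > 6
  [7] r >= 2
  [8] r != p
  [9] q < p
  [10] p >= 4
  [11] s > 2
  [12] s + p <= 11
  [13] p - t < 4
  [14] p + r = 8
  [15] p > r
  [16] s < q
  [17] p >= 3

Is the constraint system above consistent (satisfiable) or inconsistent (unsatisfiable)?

One satisfying assignment is p = 5, q = 4, r = 3, s = 3, t = 4.
For the less obvious constraints — constraint 2: r + s = 6; constraint 3: t - r = 1; constraint 6: p + q = 9 — and the others hold by inspection.

Satisfiable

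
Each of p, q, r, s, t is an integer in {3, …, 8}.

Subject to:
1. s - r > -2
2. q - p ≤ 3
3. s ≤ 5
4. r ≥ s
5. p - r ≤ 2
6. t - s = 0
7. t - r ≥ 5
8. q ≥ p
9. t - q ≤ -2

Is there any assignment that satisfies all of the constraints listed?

Unsatisfiable

Constraints 2, 5, 7, and 9 give r − p ≥ -2, p − q ≥ -3, q − t ≥ 2, t − r ≥ 5.
Adding all 4 inequalities: the left sides telescope to 0, and the right sides sum to (-2) + (-3) + 2 + 5 = 2. So 0 ≥ 2, which is false.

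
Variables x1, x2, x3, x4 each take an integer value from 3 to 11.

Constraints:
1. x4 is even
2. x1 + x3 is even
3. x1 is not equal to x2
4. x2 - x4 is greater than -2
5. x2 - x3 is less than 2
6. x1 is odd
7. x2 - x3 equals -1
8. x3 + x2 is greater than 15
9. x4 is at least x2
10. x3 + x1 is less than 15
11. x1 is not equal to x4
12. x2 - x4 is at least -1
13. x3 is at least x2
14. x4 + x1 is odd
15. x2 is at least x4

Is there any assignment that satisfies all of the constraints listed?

Setting (x1, x2, x3, x4) = (5, 8, 9, 8) satisfies everything: constraint 4: x2 - x4 = 0; constraint 5: x2 - x3 = -1; constraint 7: x2 - x3 = -1, and the others follow.

Satisfiable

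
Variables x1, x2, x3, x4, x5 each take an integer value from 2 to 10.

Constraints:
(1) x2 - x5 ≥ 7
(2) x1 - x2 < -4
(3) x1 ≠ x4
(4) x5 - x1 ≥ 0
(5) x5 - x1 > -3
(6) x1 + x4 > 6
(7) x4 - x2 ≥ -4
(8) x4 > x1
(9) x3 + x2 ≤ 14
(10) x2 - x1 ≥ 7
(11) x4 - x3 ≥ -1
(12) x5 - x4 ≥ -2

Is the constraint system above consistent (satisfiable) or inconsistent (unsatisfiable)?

Constraints 1, 7, and 12 give x5 − x4 ≥ -2, x4 − x2 ≥ -4, x2 − x5 ≥ 7.
Adding all 3 inequalities: the left sides telescope to 0, and the right sides sum to (-2) + (-4) + 7 = 1. So 0 ≥ 1, which is false.

Unsatisfiable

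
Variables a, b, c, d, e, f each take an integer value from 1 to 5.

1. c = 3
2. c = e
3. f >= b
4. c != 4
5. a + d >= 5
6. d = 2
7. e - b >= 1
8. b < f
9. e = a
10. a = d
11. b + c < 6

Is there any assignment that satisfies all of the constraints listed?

Unsatisfiable

Constraint 1 fixes c = 3 and constraint 6 fixes d = 2. Constraints 2, 9, and 10 give c = e = a = d, so c = d. But 3 ≠ 2 — contradiction.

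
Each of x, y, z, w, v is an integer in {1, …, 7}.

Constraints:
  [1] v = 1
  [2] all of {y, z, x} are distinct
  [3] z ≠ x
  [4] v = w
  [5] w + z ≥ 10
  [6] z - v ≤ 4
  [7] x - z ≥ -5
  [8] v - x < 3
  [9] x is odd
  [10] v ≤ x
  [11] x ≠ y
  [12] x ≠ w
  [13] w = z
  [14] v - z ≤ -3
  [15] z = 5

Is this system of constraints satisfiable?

Constraint 1 fixes v = 1 and constraint 15 fixes z = 5. Constraints 4 and 13 give v = w = z, so v = z. But 1 ≠ 5 — contradiction.

Unsatisfiable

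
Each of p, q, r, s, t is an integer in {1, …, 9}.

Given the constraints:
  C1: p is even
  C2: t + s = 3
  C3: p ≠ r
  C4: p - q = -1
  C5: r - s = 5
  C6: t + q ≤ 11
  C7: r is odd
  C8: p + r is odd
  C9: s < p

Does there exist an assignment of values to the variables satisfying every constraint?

Satisfiable

One satisfying assignment is p = 6, q = 7, r = 7, s = 2, t = 1.
For the less obvious constraints — constraint 2: t + s = 3; constraint 4: p - q = -1; constraint 5: r - s = 5 — and the others hold by inspection.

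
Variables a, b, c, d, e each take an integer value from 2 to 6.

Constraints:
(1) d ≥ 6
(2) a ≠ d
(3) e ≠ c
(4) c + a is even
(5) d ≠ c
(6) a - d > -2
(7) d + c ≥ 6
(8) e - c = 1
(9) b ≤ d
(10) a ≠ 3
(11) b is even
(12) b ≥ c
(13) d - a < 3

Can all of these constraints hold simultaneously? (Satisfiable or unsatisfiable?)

The assignment a = 5, b = 6, c = 3, d = 6, e = 4 works:
  constraint 6 holds since a - d = -1.
  constraint 7 holds since d + c = 9.
  constraint 8 holds since e - c = 1.
The rest check out directly.

Satisfiable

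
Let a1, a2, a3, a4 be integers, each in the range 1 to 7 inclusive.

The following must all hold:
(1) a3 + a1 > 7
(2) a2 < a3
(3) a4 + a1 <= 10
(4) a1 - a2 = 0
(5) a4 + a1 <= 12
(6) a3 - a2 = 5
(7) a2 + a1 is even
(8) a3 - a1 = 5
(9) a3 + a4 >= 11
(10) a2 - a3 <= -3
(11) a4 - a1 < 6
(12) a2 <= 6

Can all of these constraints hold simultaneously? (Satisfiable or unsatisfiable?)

Setting (a1, a2, a3, a4) = (2, 2, 7, 7) satisfies everything: constraint 1: a3 + a1 = 9; constraint 3: a4 + a1 = 9; constraint 4: a1 - a2 = 0, and the others follow.

Satisfiable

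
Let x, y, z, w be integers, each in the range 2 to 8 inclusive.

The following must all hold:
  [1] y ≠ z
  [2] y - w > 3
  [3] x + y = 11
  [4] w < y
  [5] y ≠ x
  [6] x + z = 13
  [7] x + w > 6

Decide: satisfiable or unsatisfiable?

Satisfiable

The assignment x = 5, y = 6, z = 8, w = 2 works:
  constraint 2 holds since y - w = 4.
  constraint 3 holds since x + y = 11.
The rest check out directly.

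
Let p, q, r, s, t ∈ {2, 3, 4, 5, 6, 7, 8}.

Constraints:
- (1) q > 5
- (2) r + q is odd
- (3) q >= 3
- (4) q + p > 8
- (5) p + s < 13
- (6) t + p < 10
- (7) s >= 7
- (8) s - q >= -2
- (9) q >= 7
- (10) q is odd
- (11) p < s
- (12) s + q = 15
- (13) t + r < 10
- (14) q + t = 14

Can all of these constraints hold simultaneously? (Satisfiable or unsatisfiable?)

Try p = 2, q = 7, r = 2, s = 8, t = 7.
Check constraint 4: q + p = 9; constraint 5: p + s = 10. The remaining constraints are straightforward to verify.

Satisfiable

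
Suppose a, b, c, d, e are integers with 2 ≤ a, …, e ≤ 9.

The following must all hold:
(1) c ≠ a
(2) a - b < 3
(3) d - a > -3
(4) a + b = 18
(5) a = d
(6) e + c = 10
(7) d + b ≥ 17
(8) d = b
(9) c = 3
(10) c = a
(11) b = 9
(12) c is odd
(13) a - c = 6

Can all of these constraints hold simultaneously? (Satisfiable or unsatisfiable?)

Constraint 9 fixes c = 3 and constraint 11 fixes b = 9. Constraints 5, 8, and 10 give c = a = d = b, so c = b. But 3 ≠ 9 — contradiction.

Unsatisfiable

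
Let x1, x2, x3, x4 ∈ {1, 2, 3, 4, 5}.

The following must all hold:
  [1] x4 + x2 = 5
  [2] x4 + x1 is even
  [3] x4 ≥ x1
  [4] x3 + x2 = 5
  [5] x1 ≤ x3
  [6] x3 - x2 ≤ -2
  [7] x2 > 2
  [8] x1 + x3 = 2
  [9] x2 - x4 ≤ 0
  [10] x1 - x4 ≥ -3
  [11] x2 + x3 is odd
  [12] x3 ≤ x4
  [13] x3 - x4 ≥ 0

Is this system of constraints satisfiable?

Unsatisfiable

Constraints 6, 9, and 13 give x2 − x3 ≥ 2, x3 − x4 ≥ 0, x4 − x2 ≥ 0.
Adding all 3 inequalities: the left sides telescope to 0, and the right sides sum to 2 + 0 + 0 = 2. So 0 ≥ 2, which is false.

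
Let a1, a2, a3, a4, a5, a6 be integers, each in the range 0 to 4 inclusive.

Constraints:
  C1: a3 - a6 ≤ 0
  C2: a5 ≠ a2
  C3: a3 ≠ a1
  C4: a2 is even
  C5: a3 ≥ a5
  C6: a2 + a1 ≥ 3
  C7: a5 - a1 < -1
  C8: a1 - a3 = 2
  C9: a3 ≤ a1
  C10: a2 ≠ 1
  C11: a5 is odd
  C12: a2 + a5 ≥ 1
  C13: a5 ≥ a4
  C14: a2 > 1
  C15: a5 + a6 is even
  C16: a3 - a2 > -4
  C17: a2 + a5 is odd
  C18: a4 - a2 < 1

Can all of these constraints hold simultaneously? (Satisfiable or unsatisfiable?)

Satisfiable

The assignment a1 = 3, a2 = 2, a3 = 1, a4 = 0, a5 = 1, a6 = 3 works:
  constraint 1 holds since a3 - a6 = -2.
  constraint 6 holds since a2 + a1 = 5.
The rest check out directly.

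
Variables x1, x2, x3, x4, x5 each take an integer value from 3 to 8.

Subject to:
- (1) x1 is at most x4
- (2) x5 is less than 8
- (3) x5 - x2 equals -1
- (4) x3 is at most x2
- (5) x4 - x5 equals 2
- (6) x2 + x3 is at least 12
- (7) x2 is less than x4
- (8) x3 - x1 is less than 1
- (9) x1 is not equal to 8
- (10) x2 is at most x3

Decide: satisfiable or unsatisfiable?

Satisfiable

Take x1 = 7, x2 = 6, x3 = 6, x4 = 7, x5 = 5. Then constraint 3: x5 - x2 = -1; constraint 5: x4 - x5 = 2, and every other listed constraint is also met.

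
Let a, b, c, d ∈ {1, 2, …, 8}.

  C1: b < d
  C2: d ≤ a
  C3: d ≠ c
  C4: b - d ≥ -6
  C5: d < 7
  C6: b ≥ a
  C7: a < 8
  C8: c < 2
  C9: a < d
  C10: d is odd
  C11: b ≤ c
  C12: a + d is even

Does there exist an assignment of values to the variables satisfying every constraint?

Unsatisfiable

Constraints 1, 2, and 6 give b < d, d ≤ a, a ≤ b. Chaining: b < d ≤ a ≤ b, which forces b < b — impossible.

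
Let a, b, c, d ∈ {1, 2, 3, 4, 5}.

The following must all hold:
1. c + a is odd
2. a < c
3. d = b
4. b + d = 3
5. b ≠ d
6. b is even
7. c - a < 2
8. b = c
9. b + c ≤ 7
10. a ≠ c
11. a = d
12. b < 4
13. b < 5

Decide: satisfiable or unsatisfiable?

From constraints 3, 8, and 11, a = d = b = c, so a = c. But constraint 10 says a ≠ c. Contradiction.

Unsatisfiable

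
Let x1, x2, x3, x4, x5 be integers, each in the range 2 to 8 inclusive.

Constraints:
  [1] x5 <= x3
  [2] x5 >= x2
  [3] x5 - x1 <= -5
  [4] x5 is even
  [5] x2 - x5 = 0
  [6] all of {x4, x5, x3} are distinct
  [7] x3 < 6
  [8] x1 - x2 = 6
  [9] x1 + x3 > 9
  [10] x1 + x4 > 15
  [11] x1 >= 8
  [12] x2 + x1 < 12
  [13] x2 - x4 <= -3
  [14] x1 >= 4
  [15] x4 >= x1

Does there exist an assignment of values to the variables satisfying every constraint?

Satisfiable

Try x1 = 8, x2 = 2, x3 = 4, x4 = 8, x5 = 2.
Check constraint 3: x5 - x1 = -6; constraint 5: x2 - x5 = 0; constraint 8: x1 - x2 = 6. The remaining constraints are straightforward to verify.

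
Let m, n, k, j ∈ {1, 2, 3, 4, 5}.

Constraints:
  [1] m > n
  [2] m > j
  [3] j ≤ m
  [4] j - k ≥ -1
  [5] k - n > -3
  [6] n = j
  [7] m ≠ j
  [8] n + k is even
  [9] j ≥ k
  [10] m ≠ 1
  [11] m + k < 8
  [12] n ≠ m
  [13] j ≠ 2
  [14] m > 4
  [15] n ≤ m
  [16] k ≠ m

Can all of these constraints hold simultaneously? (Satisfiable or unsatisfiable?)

Satisfiable

Setting (m, n, k, j) = (5, 1, 1, 1) satisfies everything: constraint 4: j - k = 0; constraint 5: k - n = 0, and the others follow.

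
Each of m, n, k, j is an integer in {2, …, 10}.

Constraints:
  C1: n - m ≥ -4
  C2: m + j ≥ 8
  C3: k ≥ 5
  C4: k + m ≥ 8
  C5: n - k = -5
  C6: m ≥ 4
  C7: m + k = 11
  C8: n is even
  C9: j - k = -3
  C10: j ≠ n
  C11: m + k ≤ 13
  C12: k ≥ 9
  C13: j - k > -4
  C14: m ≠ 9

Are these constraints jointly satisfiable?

From constraint 6: m ≥ 4. From constraint 12: k ≥ 9. Hence m + k ≥ 13. But constraint 7 requires m + k = 11, and 11 < 13. Contradiction.

Unsatisfiable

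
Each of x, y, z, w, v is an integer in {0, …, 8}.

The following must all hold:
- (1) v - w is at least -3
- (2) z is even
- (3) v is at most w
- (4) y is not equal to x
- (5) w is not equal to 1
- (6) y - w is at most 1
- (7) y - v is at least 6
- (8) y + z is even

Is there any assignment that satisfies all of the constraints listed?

Unsatisfiable

Constraints 1, 6, and 7 give v − w ≥ -3, w − y ≥ -1, y − v ≥ 6.
Adding all 3 inequalities: the left sides telescope to 0, and the right sides sum to (-3) + (-1) + 6 = 2. So 0 ≥ 2, which is false.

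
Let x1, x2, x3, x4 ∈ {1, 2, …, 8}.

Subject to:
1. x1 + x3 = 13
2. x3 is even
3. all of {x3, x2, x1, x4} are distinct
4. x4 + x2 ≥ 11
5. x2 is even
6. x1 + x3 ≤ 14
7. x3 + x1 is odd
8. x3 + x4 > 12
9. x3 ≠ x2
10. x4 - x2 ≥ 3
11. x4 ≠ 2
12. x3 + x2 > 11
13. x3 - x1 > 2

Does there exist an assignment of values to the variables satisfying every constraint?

One satisfying assignment is x1 = 5, x2 = 4, x3 = 8, x4 = 7.
For the less obvious constraints — constraint 1: x1 + x3 = 13; constraint 4: x4 + x2 = 11 — and the others hold by inspection.

Satisfiable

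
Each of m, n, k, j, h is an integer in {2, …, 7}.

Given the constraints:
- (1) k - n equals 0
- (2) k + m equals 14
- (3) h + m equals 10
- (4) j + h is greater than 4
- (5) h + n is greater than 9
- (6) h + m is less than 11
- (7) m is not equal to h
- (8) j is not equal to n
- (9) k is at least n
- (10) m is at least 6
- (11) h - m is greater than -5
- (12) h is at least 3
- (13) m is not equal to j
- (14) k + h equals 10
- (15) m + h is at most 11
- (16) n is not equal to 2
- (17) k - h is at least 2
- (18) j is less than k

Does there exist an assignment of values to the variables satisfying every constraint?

Satisfiable

Setting (m, n, k, j, h) = (7, 7, 7, 4, 3) satisfies everything: constraint 1: k - n = 0; constraint 2: k + m = 14; constraint 3: h + m = 10, and the others follow.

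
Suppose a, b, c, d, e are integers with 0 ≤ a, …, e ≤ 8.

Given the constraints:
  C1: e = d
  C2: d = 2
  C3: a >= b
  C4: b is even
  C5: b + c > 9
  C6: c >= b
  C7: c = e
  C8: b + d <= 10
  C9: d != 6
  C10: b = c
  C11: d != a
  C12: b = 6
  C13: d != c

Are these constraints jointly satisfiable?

Constraint 12 fixes b = 6 and constraint 2 fixes d = 2. Constraints 1, 7, and 10 give b = c = e = d, so b = d. But 6 ≠ 2 — contradiction.

Unsatisfiable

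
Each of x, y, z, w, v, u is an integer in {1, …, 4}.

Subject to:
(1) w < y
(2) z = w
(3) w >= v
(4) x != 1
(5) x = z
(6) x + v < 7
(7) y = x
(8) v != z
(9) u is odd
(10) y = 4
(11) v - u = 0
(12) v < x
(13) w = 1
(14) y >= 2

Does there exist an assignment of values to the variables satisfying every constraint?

Unsatisfiable

Constraint 10 fixes y = 4 and constraint 13 fixes w = 1. Constraints 2, 5, and 7 give y = x = z = w, so y = w. But 4 ≠ 1 — contradiction.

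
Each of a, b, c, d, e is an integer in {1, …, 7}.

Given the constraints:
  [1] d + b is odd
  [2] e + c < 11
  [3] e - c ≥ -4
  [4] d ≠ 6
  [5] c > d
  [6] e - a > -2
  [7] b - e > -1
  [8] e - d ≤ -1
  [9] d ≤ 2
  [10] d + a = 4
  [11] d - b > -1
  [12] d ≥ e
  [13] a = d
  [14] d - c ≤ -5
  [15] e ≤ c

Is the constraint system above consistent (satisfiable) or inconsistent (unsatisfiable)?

Unsatisfiable

Constraints 3, 8, and 14 give c − d ≥ 5, d − e ≥ 1, e − c ≥ -4.
Adding all 3 inequalities: the left sides telescope to 0, and the right sides sum to 5 + 1 + (-4) = 2. So 0 ≥ 2, which is false.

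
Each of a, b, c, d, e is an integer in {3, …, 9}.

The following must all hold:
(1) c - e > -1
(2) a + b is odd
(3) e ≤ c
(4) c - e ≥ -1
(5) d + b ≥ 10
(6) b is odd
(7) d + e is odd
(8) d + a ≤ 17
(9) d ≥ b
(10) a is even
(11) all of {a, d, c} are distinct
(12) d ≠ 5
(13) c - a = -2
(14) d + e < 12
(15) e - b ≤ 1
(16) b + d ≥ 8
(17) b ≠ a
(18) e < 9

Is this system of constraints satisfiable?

Try a = 8, b = 3, c = 6, d = 7, e = 4.
Check constraint 1: c - e = 2; constraint 4: c - e = 2; constraint 5: d + b = 10. The remaining constraints are straightforward to verify.

Satisfiable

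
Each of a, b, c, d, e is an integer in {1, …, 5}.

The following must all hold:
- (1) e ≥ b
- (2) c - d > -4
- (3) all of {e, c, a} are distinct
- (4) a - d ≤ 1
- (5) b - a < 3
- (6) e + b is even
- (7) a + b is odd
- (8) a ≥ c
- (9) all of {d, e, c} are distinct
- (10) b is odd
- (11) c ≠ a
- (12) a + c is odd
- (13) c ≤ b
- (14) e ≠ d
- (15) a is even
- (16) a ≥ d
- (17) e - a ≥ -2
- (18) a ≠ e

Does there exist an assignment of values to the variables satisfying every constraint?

Try a = 4, b = 5, c = 3, d = 4, e = 5.
Check constraint 2: c - d = -1; constraint 4: a - d = 0. The remaining constraints are straightforward to verify.

Satisfiable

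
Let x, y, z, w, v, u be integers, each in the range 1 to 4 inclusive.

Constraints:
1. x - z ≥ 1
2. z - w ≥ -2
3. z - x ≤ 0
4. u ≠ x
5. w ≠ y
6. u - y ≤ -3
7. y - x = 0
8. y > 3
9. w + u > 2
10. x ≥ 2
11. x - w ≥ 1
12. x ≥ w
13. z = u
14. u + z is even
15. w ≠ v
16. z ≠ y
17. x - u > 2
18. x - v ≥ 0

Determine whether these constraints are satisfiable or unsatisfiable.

Satisfiable

One satisfying assignment is x = 4, y = 4, z = 1, w = 3, v = 4, u = 1.
For the less obvious constraints — constraint 1: x - z = 3; constraint 2: z - w = -2; constraint 3: z - x = -3 — and the others hold by inspection.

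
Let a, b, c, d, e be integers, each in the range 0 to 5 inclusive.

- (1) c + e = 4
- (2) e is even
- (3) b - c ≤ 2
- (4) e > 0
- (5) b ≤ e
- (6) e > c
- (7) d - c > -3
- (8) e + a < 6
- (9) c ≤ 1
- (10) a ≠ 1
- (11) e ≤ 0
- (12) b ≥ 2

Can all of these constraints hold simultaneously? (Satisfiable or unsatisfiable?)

From constraints 5 and 12: e ≥ b and b ≥ 2, so e ≥ 2. From constraint 11: e ≤ 0. But 0 < 2, so no value of e works.

Unsatisfiable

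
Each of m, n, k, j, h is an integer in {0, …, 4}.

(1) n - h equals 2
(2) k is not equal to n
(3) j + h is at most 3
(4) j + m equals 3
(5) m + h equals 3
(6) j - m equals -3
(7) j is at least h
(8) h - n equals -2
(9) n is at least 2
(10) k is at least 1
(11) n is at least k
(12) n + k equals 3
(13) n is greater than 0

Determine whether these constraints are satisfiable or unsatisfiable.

Satisfiable

One satisfying assignment is m = 3, n = 2, k = 1, j = 0, h = 0.
For the less obvious constraints — constraint 1: n - h = 2; constraint 3: j + h = 0 — and the others hold by inspection.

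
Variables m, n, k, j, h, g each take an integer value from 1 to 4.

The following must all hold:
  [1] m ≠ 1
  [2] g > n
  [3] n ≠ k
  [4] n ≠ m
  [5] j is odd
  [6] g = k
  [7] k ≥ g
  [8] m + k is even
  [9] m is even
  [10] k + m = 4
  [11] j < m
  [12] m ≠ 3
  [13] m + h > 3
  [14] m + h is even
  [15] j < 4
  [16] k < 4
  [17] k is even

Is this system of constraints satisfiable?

The assignment m = 2, n = 1, k = 2, j = 1, h = 4, g = 2 works:
  constraint 10 holds since k + m = 4.
  constraint 13 holds since m + h = 6.
The rest check out directly.

Satisfiable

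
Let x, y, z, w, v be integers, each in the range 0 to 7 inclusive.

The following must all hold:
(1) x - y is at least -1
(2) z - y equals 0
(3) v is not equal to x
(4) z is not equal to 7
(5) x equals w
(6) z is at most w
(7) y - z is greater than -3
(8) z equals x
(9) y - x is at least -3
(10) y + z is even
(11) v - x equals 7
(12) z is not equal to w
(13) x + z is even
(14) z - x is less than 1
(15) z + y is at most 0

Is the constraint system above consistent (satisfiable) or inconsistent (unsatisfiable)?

Unsatisfiable

From constraints 5 and 8, z = x = w, so z = w. But constraint 12 says z ≠ w. Contradiction.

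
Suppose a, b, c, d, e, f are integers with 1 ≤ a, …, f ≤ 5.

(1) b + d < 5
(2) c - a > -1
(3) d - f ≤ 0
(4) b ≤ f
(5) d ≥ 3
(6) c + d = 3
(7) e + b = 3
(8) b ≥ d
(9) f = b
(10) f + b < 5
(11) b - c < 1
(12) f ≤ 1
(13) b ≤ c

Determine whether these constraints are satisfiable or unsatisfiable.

Unsatisfiable

From constraints 5 and 8: b ≥ d and d ≥ 3, so b ≥ 3. From constraints 4 and 12: b ≤ f and f ≤ 1, so b ≤ 1. But 1 < 3, so no value of b works.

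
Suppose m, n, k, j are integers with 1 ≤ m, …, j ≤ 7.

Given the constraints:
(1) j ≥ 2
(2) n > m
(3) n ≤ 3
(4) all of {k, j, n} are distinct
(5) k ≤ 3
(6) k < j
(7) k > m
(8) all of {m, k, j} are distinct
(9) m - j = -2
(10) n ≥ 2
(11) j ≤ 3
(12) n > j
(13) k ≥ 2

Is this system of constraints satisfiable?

Unsatisfiable

Constraints 1, 3, 5, 10, 11, and 13 confine each of k, j, n to the 2 values {2, 3}.
Constraint 4 requires all 3 of them to be distinct, but only 2 values are available — impossible by the pigeonhole principle.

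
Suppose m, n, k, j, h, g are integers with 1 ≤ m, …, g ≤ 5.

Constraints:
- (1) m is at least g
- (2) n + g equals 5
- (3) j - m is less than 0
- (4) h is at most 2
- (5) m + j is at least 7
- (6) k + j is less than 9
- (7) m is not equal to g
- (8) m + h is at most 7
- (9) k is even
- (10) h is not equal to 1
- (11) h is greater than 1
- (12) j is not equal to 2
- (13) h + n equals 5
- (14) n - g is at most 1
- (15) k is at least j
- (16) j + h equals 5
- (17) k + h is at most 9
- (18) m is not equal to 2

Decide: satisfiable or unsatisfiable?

Take m = 4, n = 3, k = 4, j = 3, h = 2, g = 2. Then constraint 2: n + g = 5; constraint 3: j - m = -1; constraint 5: m + j = 7, and every other listed constraint is also met.

Satisfiable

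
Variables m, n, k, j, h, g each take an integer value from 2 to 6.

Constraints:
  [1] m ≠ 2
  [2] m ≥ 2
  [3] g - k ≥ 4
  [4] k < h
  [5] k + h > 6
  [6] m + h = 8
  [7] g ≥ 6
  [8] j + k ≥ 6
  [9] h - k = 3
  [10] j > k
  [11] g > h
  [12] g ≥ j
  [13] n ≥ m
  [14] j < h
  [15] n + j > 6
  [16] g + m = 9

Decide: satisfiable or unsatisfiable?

Satisfiable

Setting (m, n, k, j, h, g) = (3, 5, 2, 4, 5, 6) satisfies everything: constraint 3: g - k = 4; constraint 5: k + h = 7, and the others follow.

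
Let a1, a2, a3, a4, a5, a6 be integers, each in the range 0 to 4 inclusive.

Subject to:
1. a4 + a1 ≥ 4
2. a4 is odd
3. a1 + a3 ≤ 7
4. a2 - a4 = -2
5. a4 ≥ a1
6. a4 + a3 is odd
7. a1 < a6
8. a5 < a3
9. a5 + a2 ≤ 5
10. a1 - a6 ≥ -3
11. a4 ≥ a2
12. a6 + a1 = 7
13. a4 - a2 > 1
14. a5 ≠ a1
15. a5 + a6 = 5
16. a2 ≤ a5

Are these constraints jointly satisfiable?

Satisfiable

Take a1 = 3, a2 = 1, a3 = 4, a4 = 3, a5 = 1, a6 = 4. Then constraint 1: a4 + a1 = 6; constraint 3: a1 + a3 = 7; constraint 4: a2 - a4 = -2, and every other listed constraint is also met.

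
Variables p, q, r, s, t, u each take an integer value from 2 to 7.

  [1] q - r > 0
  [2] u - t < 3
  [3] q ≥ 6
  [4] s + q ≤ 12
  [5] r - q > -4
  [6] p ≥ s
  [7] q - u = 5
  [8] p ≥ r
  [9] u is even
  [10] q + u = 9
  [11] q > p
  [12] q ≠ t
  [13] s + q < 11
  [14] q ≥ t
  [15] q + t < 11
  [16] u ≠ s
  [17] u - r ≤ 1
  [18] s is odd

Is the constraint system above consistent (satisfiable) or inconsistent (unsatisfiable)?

Satisfiable

Take p = 4, q = 7, r = 4, s = 3, t = 2, u = 2. Then constraint 1: q - r = 3; constraint 2: u - t = 0, and every other listed constraint is also met.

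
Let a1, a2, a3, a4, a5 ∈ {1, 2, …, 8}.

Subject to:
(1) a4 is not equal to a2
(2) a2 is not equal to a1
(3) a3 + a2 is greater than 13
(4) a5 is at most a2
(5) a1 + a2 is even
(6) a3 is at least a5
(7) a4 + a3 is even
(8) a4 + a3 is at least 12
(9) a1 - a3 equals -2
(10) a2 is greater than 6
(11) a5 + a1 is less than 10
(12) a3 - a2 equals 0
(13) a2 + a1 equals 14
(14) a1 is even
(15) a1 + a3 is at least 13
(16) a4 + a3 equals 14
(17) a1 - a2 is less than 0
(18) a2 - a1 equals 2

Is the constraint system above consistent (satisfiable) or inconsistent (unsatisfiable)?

Satisfiable

Take a1 = 6, a2 = 8, a3 = 8, a4 = 6, a5 = 1. Then constraint 3: a3 + a2 = 16; constraint 8: a4 + a3 = 14, and every other listed constraint is also met.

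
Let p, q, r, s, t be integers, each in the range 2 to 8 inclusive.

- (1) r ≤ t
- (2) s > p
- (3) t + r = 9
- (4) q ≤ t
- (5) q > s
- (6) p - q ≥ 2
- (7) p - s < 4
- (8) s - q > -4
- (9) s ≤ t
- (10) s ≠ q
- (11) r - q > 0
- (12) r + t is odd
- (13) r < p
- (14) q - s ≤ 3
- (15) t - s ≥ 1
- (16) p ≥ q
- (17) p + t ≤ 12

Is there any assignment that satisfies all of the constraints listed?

Unsatisfiable

Constraints 2, 5, 11, and 13 give s < q, q < r, r < p, p < s. Chaining: s < q < r < p < s, which forces s < s — impossible.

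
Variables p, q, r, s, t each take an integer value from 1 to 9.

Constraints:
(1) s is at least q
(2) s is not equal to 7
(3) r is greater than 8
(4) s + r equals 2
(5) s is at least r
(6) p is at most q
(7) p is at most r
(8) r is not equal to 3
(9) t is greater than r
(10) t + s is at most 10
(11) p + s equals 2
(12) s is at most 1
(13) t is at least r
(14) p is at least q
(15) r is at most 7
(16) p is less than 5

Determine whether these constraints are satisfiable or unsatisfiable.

From constraint 3: r ≥ 9. From constraints 5 and 12: r ≤ s and s ≤ 1, so r ≤ 1. But 1 < 9, so no value of r works.

Unsatisfiable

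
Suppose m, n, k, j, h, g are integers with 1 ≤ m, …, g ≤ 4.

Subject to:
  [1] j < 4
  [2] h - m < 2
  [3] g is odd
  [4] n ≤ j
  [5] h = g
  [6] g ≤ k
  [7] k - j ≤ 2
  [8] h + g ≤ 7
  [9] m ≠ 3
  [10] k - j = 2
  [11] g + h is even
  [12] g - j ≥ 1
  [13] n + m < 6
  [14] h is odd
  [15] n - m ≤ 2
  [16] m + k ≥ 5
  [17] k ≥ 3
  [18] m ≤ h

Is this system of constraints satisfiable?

One satisfying assignment is m = 2, n = 1, k = 4, j = 2, h = 3, g = 3.
For the less obvious constraints — constraint 2: h - m = 1; constraint 7: k - j = 2; constraint 8: h + g = 6 — and the others hold by inspection.

Satisfiable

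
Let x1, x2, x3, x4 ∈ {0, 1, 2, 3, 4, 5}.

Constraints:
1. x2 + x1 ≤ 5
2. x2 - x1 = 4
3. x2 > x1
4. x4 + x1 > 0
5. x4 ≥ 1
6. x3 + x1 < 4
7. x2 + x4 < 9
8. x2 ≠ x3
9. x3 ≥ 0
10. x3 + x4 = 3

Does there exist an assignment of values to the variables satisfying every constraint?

Satisfiable

Try x1 = 0, x2 = 4, x3 = 1, x4 = 2.
Check constraint 1: x2 + x1 = 4; constraint 2: x2 - x1 = 4; constraint 4: x4 + x1 = 2. The remaining constraints are straightforward to verify.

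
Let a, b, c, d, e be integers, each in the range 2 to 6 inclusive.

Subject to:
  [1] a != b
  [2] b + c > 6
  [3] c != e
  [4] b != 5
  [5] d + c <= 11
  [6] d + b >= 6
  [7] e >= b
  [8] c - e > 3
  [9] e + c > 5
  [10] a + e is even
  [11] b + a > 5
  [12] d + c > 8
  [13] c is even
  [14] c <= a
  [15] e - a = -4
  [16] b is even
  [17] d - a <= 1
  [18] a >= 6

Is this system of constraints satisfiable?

Try a = 6, b = 2, c = 6, d = 4, e = 2.
Check constraint 2: b + c = 8; constraint 5: d + c = 10. The remaining constraints are straightforward to verify.

Satisfiable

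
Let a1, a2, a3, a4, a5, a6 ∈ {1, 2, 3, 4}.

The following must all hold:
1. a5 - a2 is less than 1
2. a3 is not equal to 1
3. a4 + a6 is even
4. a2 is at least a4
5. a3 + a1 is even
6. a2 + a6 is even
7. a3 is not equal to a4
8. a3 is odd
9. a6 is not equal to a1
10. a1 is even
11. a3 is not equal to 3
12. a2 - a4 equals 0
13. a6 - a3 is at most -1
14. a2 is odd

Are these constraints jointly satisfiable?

Unsatisfiable

Constraint 8 makes a3 odd and constraint 10 makes a1 even, so a3 + a1 must be odd. Constraint 5 says a3 + a1 is even — contradiction.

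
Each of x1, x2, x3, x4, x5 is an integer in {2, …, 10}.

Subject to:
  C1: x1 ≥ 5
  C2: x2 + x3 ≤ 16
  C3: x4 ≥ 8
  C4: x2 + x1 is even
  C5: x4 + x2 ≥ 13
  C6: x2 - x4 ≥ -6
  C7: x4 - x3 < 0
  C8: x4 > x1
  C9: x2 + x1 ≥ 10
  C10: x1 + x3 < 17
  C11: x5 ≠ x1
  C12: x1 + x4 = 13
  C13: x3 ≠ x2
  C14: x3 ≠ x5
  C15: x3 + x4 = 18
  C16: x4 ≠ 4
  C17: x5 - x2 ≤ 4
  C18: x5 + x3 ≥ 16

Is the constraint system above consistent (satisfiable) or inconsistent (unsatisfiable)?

Satisfiable

Setting (x1, x2, x3, x4, x5) = (5, 5, 10, 8, 7) satisfies everything: constraint 2: x2 + x3 = 15; constraint 5: x4 + x2 = 13, and the others follow.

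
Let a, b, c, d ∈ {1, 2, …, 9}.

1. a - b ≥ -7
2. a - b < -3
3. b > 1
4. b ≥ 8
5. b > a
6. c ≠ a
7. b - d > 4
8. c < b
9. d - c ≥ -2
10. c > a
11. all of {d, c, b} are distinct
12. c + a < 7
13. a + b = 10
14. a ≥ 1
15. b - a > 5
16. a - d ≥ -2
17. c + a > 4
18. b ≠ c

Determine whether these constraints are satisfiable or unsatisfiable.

Satisfiable

One satisfying assignment is a = 2, b = 8, c = 4, d = 3.
For the less obvious constraints — constraint 1: a - b = -6; constraint 2: a - b = -6; constraint 7: b - d = 5 — and the others hold by inspection.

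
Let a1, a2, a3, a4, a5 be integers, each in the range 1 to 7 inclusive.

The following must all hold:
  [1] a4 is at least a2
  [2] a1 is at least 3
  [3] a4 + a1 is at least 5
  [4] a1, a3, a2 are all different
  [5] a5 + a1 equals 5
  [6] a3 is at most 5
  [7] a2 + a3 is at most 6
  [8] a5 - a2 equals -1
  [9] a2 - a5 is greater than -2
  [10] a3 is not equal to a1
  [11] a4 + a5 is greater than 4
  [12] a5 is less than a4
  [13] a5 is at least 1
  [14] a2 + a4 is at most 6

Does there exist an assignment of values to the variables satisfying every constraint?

The assignment a1 = 4, a2 = 2, a3 = 3, a4 = 4, a5 = 1 works:
  constraint 3 holds since a4 + a1 = 8.
  constraint 5 holds since a5 + a1 = 5.
  constraint 7 holds since a2 + a3 = 5.
The rest check out directly.

Satisfiable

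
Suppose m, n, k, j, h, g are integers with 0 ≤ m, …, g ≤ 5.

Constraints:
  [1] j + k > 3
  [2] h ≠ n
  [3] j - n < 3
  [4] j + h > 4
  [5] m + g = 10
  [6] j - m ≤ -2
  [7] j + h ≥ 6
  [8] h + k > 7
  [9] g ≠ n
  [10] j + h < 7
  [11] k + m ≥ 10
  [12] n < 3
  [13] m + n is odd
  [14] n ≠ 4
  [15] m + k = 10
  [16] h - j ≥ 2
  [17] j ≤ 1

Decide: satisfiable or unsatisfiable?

The assignment m = 5, n = 0, k = 5, j = 1, h = 5, g = 5 works:
  constraint 1 holds since j + k = 6.
  constraint 3 holds since j - n = 1.
The rest check out directly.

Satisfiable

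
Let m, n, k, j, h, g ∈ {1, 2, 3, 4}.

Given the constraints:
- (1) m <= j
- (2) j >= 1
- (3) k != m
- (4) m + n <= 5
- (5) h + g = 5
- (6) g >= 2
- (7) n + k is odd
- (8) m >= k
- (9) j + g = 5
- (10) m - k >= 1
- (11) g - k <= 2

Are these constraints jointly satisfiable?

The assignment m = 2, n = 2, k = 1, j = 2, h = 2, g = 3 works:
  constraint 4 holds since m + n = 4.
  constraint 5 holds since h + g = 5.
  constraint 9 holds since j + g = 5.
The rest check out directly.

Satisfiable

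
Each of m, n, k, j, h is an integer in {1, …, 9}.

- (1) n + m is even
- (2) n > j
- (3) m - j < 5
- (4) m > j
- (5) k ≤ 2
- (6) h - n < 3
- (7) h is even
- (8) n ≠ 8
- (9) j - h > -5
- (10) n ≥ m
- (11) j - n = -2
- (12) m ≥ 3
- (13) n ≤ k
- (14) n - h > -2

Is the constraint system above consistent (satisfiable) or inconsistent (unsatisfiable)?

From constraints 10 and 12: n ≥ m and m ≥ 3, so n ≥ 3. From constraints 5 and 13: n ≤ k and k ≤ 2, so n ≤ 2. But 2 < 3, so no value of n works.

Unsatisfiable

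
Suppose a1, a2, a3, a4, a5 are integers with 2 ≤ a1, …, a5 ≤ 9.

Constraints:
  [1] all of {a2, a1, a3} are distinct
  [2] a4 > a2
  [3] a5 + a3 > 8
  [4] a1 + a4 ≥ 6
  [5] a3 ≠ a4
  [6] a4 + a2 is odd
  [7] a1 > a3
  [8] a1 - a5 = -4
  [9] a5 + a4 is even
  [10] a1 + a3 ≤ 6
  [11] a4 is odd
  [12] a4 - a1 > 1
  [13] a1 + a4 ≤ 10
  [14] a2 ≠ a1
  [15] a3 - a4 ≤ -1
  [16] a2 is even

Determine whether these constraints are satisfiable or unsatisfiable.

The assignment a1 = 3, a2 = 4, a3 = 2, a4 = 5, a5 = 7 works:
  constraint 3 holds since a5 + a3 = 9.
  constraint 4 holds since a1 + a4 = 8.
  constraint 8 holds since a1 - a5 = -4.
The rest check out directly.

Satisfiable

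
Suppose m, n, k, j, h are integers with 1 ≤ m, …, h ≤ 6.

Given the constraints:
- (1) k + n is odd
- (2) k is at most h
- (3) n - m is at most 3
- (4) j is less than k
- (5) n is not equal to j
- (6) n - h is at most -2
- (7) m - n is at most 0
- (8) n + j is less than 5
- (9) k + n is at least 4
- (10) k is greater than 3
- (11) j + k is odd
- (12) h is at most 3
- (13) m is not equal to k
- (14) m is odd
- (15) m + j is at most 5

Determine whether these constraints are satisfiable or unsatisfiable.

From constraint 10: k ≥ 4. From constraints 2 and 12: k ≤ h and h ≤ 3, so k ≤ 3. But 3 < 4, so no value of k works.

Unsatisfiable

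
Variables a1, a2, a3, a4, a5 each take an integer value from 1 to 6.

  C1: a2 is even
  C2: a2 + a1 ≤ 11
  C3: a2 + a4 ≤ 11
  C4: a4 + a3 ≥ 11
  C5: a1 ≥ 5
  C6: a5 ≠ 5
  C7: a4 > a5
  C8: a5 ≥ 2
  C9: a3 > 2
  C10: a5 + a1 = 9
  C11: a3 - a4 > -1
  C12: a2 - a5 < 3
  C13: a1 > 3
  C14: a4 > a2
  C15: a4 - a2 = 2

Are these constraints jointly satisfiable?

Satisfiable

Try a1 = 6, a2 = 4, a3 = 6, a4 = 6, a5 = 3.
Check constraint 2: a2 + a1 = 10; constraint 3: a2 + a4 = 10; constraint 4: a4 + a3 = 12. The remaining constraints are straightforward to verify.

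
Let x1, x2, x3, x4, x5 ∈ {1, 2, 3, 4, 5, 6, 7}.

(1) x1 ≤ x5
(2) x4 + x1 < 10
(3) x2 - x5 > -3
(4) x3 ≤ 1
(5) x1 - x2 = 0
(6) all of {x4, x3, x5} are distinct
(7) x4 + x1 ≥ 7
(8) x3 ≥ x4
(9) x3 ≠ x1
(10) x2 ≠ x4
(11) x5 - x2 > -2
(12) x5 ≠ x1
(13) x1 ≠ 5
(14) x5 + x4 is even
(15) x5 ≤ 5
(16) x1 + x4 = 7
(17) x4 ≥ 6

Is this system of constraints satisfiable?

From constraints 1 and 15: x1 ≤ x5 ≤ 5. From constraints 4 and 8: x4 ≤ x3 ≤ 1. Hence x1 + x4 ≤ 6. But constraint 16 requires x1 + x4 = 7, and 7 > 6. Contradiction.

Unsatisfiable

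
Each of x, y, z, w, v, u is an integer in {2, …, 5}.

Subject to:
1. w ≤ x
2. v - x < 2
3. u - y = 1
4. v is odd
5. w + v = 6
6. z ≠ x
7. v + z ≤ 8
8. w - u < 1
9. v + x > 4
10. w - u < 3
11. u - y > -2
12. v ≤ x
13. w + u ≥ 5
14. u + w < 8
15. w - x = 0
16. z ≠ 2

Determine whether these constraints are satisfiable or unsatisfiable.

Satisfiable

Try x = 3, y = 2, z = 5, w = 3, v = 3, u = 3.
Check constraint 2: v - x = 0; constraint 3: u - y = 1. The remaining constraints are straightforward to verify.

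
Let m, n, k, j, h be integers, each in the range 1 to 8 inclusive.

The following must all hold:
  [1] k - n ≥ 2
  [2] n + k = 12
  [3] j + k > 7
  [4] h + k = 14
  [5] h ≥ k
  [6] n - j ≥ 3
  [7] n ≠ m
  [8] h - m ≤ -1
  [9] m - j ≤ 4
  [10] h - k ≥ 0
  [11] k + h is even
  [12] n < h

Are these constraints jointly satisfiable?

Constraints 1, 6, 8, 9, and 10 give k − n ≥ 2, n − j ≥ 3, j − m ≥ -4, m − h ≥ 1, h − k ≥ 0.
Adding all 5 inequalities: the left sides telescope to 0, and the right sides sum to 2 + 3 + (-4) + 1 + 0 = 2. So 0 ≥ 2, which is false.

Unsatisfiable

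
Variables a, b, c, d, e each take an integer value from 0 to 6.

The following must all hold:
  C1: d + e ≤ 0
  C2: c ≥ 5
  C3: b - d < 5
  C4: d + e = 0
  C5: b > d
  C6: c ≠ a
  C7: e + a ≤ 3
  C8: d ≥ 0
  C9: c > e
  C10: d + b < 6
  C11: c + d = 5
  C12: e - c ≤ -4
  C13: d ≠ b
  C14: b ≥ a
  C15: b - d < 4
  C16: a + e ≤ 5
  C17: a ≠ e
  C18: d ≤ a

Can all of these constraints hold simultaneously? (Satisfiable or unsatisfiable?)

Setting (a, b, c, d, e) = (3, 3, 5, 0, 0) satisfies everything: constraint 1: d + e = 0; constraint 3: b - d = 3; constraint 4: d + e = 0, and the others follow.

Satisfiable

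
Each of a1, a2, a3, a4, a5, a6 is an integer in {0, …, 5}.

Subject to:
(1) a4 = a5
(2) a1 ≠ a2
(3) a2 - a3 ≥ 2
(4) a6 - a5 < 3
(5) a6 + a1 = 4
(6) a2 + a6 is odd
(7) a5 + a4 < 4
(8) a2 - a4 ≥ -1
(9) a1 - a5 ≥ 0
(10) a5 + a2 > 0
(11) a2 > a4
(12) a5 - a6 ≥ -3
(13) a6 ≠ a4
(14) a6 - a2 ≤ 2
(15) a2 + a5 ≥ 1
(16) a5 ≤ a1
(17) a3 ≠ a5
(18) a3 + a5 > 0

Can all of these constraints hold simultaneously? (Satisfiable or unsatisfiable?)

Satisfiable

One satisfying assignment is a1 = 1, a2 = 2, a3 = 0, a4 = 1, a5 = 1, a6 = 3.
For the less obvious constraints — constraint 3: a2 - a3 = 2; constraint 4: a6 - a5 = 2 — and the others hold by inspection.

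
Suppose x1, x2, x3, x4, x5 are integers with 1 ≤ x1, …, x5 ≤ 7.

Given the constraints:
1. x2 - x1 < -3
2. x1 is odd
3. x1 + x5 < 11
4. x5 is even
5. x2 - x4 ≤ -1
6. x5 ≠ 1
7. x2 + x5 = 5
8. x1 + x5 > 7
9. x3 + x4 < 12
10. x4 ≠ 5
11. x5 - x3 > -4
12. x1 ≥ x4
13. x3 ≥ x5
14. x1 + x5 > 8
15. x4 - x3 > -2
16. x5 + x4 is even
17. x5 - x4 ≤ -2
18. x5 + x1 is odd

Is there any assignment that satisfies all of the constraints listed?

Satisfiable

Take x1 = 7, x2 = 3, x3 = 5, x4 = 6, x5 = 2. Then constraint 1: x2 - x1 = -4; constraint 3: x1 + x5 = 9; constraint 5: x2 - x4 = -3, and every other listed constraint is also met.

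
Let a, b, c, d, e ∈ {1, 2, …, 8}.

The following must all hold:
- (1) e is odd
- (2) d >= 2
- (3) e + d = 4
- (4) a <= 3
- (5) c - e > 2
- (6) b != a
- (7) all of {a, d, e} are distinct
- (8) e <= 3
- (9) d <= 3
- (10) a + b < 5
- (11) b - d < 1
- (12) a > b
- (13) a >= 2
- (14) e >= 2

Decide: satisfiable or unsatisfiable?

Unsatisfiable

Constraints 2, 4, 8, 9, 13, and 14 confine each of a, d, e to the 2 values {2, 3}.
Constraint 7 requires all 3 of them to be distinct, but only 2 values are available — impossible by the pigeonhole principle.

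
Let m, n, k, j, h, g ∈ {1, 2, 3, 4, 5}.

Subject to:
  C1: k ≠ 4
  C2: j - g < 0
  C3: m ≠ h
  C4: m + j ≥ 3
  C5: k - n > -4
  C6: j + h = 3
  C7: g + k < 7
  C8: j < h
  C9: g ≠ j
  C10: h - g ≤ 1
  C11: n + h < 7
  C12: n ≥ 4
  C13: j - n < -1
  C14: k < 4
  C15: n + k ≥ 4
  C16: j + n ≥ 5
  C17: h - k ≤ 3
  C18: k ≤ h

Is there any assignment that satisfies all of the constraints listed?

The assignment m = 4, n = 4, k = 2, j = 1, h = 2, g = 4 works:
  constraint 2 holds since j - g = -3.
  constraint 4 holds since m + j = 5.
The rest check out directly.

Satisfiable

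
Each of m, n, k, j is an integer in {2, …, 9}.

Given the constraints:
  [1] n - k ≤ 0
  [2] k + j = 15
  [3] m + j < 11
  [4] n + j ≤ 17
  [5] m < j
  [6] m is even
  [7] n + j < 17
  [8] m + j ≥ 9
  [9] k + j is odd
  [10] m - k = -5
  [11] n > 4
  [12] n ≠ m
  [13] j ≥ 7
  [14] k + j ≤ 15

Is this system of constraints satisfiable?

Setting (m, n, k, j) = (2, 7, 7, 8) satisfies everything: constraint 1: n - k = 0; constraint 2: k + j = 15, and the others follow.

Satisfiable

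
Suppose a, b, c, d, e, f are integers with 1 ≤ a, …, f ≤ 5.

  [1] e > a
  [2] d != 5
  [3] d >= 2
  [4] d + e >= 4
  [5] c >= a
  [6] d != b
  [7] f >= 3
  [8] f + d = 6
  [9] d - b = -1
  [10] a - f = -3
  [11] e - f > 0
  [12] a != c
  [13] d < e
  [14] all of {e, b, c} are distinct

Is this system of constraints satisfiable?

Satisfiable

Try a = 1, b = 3, c = 2, d = 2, e = 5, f = 4.
Check constraint 4: d + e = 7; constraint 8: f + d = 6; constraint 9: d - b = -1. The remaining constraints are straightforward to verify.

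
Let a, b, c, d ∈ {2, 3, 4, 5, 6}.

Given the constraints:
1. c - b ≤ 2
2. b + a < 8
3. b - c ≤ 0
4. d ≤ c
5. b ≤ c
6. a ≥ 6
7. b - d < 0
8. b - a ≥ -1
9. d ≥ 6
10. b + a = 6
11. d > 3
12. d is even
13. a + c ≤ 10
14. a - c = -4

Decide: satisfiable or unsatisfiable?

From constraint 6: a ≥ 6. From constraints 4 and 9: c ≥ d ≥ 6. Hence a + c ≥ 12. But constraint 13 requires a + c ≤ 10, and 10 < 12. Contradiction.

Unsatisfiable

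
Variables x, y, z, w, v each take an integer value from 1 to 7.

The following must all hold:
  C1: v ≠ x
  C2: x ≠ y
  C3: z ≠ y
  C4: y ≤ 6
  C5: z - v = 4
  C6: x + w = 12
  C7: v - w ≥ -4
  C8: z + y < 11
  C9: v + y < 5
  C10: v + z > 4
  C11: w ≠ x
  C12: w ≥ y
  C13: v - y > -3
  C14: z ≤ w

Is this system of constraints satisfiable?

Satisfiable

Take x = 7, y = 3, z = 5, w = 5, v = 1. Then constraint 5: z - v = 4; constraint 6: x + w = 12, and every other listed constraint is also met.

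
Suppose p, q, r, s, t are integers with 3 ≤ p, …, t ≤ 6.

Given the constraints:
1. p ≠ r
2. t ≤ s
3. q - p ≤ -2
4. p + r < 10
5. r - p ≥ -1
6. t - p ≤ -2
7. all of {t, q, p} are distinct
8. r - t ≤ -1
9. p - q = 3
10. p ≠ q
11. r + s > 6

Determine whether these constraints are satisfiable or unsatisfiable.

Unsatisfiable

Constraints 5, 6, and 8 give t − r ≥ 1, r − p ≥ -1, p − t ≥ 2.
Adding all 3 inequalities: the left sides telescope to 0, and the right sides sum to 1 + (-1) + 2 = 2. So 0 ≥ 2, which is false.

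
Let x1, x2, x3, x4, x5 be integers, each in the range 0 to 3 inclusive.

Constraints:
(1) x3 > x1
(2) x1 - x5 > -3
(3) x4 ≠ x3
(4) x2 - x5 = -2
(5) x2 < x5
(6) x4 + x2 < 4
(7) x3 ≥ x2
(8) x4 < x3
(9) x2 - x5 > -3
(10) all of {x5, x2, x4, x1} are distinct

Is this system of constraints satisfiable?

One satisfying assignment is x1 = 2, x2 = 1, x3 = 3, x4 = 0, x5 = 3.
For the less obvious constraints — constraint 2: x1 - x5 = -1; constraint 4: x2 - x5 = -2; constraint 6: x4 + x2 = 1 — and the others hold by inspection.

Satisfiable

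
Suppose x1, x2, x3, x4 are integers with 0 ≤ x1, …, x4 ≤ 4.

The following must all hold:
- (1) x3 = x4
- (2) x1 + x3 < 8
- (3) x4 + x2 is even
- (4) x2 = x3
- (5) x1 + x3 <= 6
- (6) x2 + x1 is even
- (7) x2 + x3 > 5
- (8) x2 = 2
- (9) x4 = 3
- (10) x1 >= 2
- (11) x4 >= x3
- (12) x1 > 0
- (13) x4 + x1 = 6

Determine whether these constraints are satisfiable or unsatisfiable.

Unsatisfiable

Constraint 8 fixes x2 = 2 and constraint 9 fixes x4 = 3. Constraints 1 and 4 give x2 = x3 = x4, so x2 = x4. But 2 ≠ 3 — contradiction.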